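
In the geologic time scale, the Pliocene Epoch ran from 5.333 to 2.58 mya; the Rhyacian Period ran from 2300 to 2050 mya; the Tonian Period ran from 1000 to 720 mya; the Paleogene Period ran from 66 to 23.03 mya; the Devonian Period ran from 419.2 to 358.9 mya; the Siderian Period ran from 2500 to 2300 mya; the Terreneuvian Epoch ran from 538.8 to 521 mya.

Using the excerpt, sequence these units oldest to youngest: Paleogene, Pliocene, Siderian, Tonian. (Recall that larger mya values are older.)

Siderian, Tonian, Paleogene, Pliocene

Sorting by start age (descending Ma, since larger Ma = older): Siderian began 2500, Tonian began 1000, Paleogene began 66, Pliocene began 5.333.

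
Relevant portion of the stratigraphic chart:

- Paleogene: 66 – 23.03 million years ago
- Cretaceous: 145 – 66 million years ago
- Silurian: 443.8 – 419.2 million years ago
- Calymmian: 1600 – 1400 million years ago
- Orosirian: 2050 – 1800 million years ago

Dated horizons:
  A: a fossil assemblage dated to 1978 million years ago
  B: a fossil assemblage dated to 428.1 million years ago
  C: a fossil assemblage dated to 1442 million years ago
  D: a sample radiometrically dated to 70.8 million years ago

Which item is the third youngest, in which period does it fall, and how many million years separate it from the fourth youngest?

C, in the Calymmian; 536 million years to A

Smaller Ma means younger, so youngest first: D 70.8 < B 428.1 < C 1442 < A 1978.
Counting 3 along gives C (1442 Ma); the excerpt puts that inside the Calymmian, 1600–1400 Ma.
Next in line is A (1978 Ma), and 1978 − 1442 = 536 Myr.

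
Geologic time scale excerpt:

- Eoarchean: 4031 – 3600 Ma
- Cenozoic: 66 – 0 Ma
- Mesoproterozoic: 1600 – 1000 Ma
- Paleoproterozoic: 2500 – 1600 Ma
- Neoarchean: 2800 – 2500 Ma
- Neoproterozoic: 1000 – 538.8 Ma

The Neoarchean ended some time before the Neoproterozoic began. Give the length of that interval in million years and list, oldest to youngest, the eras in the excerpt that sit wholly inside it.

End of Neoarchean = 2500 Ma; start of Neoproterozoic = 1000 Ma.
Gap = 2500 − 1000 = 1500 Myr.
Eras wholly inside 2500–1000 Ma: Paleoproterozoic (2500–1600), Mesoproterozoic (1600–1000).

1500 million years; Paleoproterozoic, Mesoproterozoic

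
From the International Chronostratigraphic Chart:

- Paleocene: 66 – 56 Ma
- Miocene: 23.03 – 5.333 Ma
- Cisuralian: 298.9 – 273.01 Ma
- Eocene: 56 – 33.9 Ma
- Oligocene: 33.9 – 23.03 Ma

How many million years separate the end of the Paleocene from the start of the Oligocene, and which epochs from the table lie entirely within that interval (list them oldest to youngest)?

End of Paleocene = 56 Ma; start of Oligocene = 33.9 Ma.
Gap = 56 − 33.9 = 22.1 Myr.
Epochs wholly inside 56–33.9 Ma: Eocene (56–33.9).

22.1 million years; Eocene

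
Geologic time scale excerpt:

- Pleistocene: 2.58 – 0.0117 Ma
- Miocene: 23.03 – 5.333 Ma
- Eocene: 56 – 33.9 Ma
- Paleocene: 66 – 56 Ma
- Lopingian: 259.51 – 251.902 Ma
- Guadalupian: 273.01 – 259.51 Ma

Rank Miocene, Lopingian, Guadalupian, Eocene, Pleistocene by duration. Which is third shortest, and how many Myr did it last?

Guadalupian, 13.5 million years

Durations: Miocene 17.697; Lopingian 7.608; Guadalupian 13.5; Eocene 22.1; Pleistocene 2.5683 Myr.
Sorted shortest-first: Pleistocene (2.5683), Lopingian (7.608), Guadalupian (13.5), Miocene (17.697), Eocene (22.1).
The third shortest is Guadalupian at 13.5 Myr.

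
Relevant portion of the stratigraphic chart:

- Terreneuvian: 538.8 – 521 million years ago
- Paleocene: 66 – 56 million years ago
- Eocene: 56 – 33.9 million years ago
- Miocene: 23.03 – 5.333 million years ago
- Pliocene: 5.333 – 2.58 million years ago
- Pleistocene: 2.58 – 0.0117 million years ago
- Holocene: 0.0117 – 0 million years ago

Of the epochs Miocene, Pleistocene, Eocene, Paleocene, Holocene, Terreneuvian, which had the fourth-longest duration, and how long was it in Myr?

Durations: Miocene 17.697; Pleistocene 2.5683; Eocene 22.1; Paleocene 10; Holocene 0.0117; Terreneuvian 17.8 Myr.
Sorted longest-first: Eocene (22.1), Terreneuvian (17.8), Miocene (17.697), Paleocene (10), Pleistocene (2.5683), Holocene (0.0117).
The fourth longest is Paleocene at 10 Myr.

Paleocene, 10 million years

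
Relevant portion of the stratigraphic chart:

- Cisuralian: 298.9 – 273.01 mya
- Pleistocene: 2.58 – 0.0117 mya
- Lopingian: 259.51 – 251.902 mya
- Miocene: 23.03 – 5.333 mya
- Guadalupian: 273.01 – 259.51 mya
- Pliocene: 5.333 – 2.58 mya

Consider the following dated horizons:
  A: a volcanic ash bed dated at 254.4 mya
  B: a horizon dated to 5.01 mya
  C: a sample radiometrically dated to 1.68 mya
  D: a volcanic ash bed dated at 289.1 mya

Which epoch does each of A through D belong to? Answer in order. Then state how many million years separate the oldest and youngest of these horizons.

Match each age against the start–end ranges in the excerpt: A = 254.4 Ma → Lopingian (259.51–251.902); B = 5.01 Ma → Pliocene (5.333–2.58); C = 1.68 Ma → Pleistocene (2.58–0.0117); D = 289.1 Ma → Cisuralian (298.9–273.01).
The largest age is 289.1 Ma and the smallest is 1.68 Ma; their difference is 287.42 Myr.

A — Lopingian; B — Pliocene; C — Pleistocene; D — Cisuralian; span 287.42 million years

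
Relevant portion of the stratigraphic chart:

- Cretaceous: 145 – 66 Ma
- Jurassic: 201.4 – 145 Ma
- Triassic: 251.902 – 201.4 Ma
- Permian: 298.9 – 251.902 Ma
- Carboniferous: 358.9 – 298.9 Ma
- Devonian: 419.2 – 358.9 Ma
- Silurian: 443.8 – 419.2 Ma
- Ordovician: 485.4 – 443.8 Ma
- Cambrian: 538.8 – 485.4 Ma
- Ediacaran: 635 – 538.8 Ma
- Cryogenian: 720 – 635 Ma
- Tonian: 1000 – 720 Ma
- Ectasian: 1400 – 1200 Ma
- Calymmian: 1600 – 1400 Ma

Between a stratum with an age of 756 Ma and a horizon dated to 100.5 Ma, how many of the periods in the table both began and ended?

10

The older date is 756 Ma and the younger is 100.5 Ma.
Periods with start < 756 and end > 100.5 Ma: Cryogenian (720–635), Ediacaran (635–538.8), Cambrian (538.8–485.4), Ordovician (485.4–443.8), Silurian (443.8–419.2), Devonian (419.2–358.9), Carboniferous (358.9–298.9), Permian (298.9–251.902), Triassic (251.902–201.4), Jurassic (201.4–145).
That is 10 complete periods.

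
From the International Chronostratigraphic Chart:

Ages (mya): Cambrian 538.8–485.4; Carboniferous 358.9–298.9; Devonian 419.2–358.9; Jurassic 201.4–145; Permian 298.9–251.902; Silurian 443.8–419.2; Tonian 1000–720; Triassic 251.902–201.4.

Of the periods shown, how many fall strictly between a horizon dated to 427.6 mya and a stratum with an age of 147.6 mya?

The older date is 427.6 Ma and the younger is 147.6 Ma.
Periods with start < 427.6 and end > 147.6 Ma: Devonian (419.2–358.9), Carboniferous (358.9–298.9), Permian (298.9–251.902), Triassic (251.902–201.4).
That is 4 complete periods.

4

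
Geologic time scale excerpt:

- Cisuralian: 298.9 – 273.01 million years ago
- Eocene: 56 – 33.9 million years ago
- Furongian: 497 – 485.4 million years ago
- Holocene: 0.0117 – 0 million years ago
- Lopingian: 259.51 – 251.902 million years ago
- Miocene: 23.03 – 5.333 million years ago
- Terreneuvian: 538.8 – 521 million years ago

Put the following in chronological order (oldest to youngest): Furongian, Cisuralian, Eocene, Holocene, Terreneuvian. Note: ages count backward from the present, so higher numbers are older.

Terreneuvian → Furongian → Cisuralian → Eocene → Holocene

Sorting by start age (descending Ma, since larger Ma = older): Terreneuvian began 538.8, Furongian began 497, Cisuralian began 298.9, Eocene began 56, Holocene began 0.0117.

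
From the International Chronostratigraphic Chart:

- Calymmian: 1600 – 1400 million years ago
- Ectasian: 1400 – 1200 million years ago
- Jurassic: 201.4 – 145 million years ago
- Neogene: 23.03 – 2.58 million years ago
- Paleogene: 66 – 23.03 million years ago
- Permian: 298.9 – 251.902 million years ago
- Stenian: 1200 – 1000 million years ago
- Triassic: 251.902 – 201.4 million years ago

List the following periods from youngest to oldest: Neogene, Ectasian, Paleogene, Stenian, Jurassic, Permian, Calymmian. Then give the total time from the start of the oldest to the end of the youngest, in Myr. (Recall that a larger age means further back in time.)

Start ages (Ma): Calymmian 1600, Ectasian 1400, Stenian 1200, Permian 298.9, Jurassic 201.4, Paleogene 66, Neogene 23.03.
Ordered youngest to oldest: Neogene, Paleogene, Jurassic, Permian, Stenian, Ectasian, Calymmian.
Span = 1600 − 2.58 = 1597.42 Myr.

Neogene → Paleogene → Jurassic → Permian → Stenian → Ectasian → Calymmian; total span 1597.42 Myr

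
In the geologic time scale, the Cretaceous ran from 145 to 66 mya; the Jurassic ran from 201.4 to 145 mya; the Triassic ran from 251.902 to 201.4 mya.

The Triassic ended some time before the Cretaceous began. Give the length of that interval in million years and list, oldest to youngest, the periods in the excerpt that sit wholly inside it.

56.4 million years; Jurassic

The Triassic closes at 201.4 Ma and the Cretaceous opens at 145 Ma, so the interval is 201.4 − 145 = 56.4 Myr.
A period fits inside if it starts at or after 201.4 Ma and ends at or before 145 Ma; oldest first that gives Jurassic.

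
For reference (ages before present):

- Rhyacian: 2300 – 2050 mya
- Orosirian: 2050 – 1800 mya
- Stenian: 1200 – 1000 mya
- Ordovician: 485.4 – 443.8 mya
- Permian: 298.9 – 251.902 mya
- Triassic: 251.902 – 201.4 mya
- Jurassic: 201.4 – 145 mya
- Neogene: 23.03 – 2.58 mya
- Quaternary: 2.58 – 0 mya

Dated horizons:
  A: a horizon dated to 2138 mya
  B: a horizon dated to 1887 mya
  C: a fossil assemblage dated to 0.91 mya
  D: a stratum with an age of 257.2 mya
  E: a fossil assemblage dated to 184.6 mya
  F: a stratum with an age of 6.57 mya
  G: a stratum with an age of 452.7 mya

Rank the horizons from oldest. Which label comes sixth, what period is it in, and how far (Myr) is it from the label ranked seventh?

Sorted oldest-first by Ma: A (2138), B (1887), G (452.7), D (257.2), E (184.6), F (6.57), C (0.91).
The sixth oldest is F at 6.57 Ma, which lies in 23.03–2.58 Ma: the Neogene.
The seventh oldest is C at 0.91 Ma; separation = |6.57 − 0.91| = 5.66 Myr.

F, in the Neogene; 5.66 million years to C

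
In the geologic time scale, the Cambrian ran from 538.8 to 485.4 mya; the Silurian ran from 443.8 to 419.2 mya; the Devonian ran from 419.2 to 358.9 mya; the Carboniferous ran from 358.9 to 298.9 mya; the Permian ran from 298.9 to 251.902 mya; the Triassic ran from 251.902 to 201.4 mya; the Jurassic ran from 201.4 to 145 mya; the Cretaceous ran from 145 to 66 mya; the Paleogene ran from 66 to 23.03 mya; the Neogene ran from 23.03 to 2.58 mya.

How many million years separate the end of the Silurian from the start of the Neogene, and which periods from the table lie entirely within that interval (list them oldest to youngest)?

End of Silurian = 419.2 Ma; start of Neogene = 23.03 Ma.
Gap = 419.2 − 23.03 = 396.17 Myr.
Periods wholly inside 419.2–23.03 Ma: Devonian (419.2–358.9), Carboniferous (358.9–298.9), Permian (298.9–251.902), Triassic (251.902–201.4), Jurassic (201.4–145), Cretaceous (145–66), Paleogene (66–23.03).

396.17 million years; Devonian, Carboniferous, Permian, Triassic, Jurassic, Cretaceous, Paleogene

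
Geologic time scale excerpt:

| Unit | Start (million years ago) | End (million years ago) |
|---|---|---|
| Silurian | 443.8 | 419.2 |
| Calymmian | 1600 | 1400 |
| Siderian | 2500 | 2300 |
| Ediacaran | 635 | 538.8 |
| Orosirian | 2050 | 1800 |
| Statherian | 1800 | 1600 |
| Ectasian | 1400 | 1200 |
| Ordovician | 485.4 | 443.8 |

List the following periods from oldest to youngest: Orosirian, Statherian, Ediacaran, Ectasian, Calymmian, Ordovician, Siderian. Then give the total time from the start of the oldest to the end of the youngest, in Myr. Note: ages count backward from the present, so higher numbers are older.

Start ages (Ma): Siderian 2500, Orosirian 2050, Statherian 1800, Calymmian 1600, Ectasian 1400, Ediacaran 635, Ordovician 485.4.
Ordered oldest to youngest: Siderian, Orosirian, Statherian, Calymmian, Ectasian, Ediacaran, Ordovician.
Span = 2500 − 443.8 = 2056.2 Myr.

Siderian, Orosirian, Statherian, Calymmian, Ectasian, Ediacaran, Ordovician; total span 2056.2 Myr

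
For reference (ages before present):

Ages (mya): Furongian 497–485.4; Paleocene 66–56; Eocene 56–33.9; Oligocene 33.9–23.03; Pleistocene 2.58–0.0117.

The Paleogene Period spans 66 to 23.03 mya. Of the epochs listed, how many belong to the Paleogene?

Epochs inside 66–23.03 Ma: Paleocene, Eocene, Oligocene — 3 in total.

3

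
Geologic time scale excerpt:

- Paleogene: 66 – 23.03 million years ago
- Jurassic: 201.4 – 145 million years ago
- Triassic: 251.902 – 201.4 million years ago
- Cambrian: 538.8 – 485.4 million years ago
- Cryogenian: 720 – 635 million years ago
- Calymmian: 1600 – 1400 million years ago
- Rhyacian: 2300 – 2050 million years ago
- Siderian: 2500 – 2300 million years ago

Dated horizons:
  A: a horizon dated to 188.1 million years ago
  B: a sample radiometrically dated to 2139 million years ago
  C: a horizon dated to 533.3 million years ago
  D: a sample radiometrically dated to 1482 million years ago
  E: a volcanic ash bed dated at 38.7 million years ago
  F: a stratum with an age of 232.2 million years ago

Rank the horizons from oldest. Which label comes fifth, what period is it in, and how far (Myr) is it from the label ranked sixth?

Sorted oldest-first by Ma: B (2139), D (1482), C (533.3), F (232.2), A (188.1), E (38.7).
The fifth oldest is A at 188.1 Ma, which lies in 201.4–145 Ma: the Jurassic.
The sixth oldest is E at 38.7 Ma; separation = |188.1 − 38.7| = 149.4 Myr.

A, in the Jurassic; 149.4 million years to E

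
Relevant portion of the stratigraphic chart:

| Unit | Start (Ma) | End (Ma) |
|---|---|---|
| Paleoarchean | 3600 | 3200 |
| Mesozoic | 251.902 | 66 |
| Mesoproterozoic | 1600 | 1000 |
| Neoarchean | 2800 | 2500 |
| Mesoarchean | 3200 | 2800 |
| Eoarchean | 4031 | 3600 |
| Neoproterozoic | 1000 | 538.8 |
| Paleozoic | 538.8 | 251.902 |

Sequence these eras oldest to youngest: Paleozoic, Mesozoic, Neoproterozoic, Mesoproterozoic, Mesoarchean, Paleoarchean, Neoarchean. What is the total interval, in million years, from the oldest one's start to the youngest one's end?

Paleoarchean → Mesoarchean → Neoarchean → Mesoproterozoic → Neoproterozoic → Paleozoic → Mesozoic; total span 3534 Myr

Start ages (Ma): Paleoarchean 3600, Mesoarchean 3200, Neoarchean 2800, Mesoproterozoic 1600, Neoproterozoic 1000, Paleozoic 538.8, Mesozoic 251.902.
Ordered oldest to youngest: Paleoarchean, Mesoarchean, Neoarchean, Mesoproterozoic, Neoproterozoic, Paleozoic, Mesozoic.
Span = 3600 − 66 = 3534 Myr.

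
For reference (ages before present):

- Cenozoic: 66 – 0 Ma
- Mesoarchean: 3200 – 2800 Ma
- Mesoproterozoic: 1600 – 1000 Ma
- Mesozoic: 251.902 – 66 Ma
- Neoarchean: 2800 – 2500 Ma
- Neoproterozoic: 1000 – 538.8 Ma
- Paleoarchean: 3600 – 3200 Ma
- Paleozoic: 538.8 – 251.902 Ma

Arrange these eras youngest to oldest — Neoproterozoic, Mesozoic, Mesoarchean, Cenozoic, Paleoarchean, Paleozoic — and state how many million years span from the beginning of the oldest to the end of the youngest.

Cenozoic, Mesozoic, Paleozoic, Neoproterozoic, Mesoarchean, Paleoarchean; total span 3600 Myr

From the excerpt: Neoproterozoic 1000–538.8; Mesozoic 251.902–66; Mesoarchean 3200–2800; Cenozoic 66–0; Paleoarchean 3600–3200; Paleozoic 538.8–251.902 (Ma).
Larger Ma is earlier, so the oldest is Paleoarchean and the youngest is Cenozoic; youngest to oldest: Cenozoic, Mesozoic, Paleozoic, Neoproterozoic, Mesoarchean, Paleoarchean.
Oldest start 3600 minus youngest end 0 gives 3600 Myr overall.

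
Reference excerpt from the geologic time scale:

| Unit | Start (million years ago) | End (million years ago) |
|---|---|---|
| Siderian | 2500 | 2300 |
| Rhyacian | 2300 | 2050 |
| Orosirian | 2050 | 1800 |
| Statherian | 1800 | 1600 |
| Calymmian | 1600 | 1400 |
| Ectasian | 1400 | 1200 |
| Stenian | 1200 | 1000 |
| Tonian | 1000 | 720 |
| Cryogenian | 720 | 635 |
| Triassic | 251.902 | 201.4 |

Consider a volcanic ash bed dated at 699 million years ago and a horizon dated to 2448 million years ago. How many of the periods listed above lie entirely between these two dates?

2448 Ma sits inside the Siderian (2500–2300) and 699 Ma inside the Cryogenian (720–635); neither of those is wholly between the two dates.
The listed periods lying completely between them are Rhyacian, Orosirian, Statherian, Calymmian, Ectasian, Stenian, Tonian — 7 in all.

7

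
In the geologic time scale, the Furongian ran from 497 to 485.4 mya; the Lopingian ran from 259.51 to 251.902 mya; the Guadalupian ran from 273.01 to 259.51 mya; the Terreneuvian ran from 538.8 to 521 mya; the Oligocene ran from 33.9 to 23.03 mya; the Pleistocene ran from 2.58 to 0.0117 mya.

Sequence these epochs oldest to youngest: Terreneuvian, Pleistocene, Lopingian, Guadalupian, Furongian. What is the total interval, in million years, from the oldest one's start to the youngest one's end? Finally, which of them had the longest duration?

From the excerpt: Terreneuvian 538.8–521; Pleistocene 2.58–0.0117; Lopingian 259.51–251.902; Guadalupian 273.01–259.51; Furongian 497–485.4 (Ma).
Larger Ma is earlier, so the oldest is Terreneuvian and the youngest is Pleistocene; oldest to youngest: Terreneuvian, Furongian, Guadalupian, Lopingian, Pleistocene.
Oldest start 538.8 minus youngest end 0.0117 gives 538.7883 Myr overall.
Individual lengths (start − end): Terreneuvian 17.8; Pleistocene 2.5683; Guadalupian 13.5; Furongian 11.6; Lopingian 7.608. The largest is Terreneuvian at 17.8 Myr.

Terreneuvian, Furongian, Guadalupian, Lopingian, Pleistocene; total span 538.7883 Myr; longest is Terreneuvian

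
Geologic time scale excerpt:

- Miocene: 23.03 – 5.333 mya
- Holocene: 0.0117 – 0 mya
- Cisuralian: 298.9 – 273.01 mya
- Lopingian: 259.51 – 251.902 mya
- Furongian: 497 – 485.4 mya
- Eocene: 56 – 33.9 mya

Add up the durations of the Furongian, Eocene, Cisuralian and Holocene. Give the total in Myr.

59.6017 million years

Each duration: Furongian = 11.6; Eocene = 22.1; Cisuralian = 25.89; Holocene = 0.0117.
Sum: 11.6 + 22.1 + 25.89 + 0.0117 = 59.6017 Myr.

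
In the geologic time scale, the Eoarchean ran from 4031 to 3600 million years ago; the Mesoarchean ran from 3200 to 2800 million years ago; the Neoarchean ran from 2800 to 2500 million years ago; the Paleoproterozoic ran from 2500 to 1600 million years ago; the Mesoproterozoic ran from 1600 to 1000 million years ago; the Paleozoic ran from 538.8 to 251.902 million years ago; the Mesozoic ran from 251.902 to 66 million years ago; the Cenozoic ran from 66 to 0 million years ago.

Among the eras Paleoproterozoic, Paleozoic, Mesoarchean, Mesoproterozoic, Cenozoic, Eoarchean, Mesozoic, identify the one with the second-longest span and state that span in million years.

Mesoproterozoic, 600 million years

Start − end for each: Paleoproterozoic 2500 − 1600 = 900; Paleozoic 538.8 − 251.902 = 286.898; Mesoarchean 3200 − 2800 = 400; Mesoproterozoic 1600 − 1000 = 600; Cenozoic 66 − 0 = 66; Eoarchean 4031 − 3600 = 431; Mesozoic 251.902 − 66 = 185.902.
Ranking these from longest: Paleoproterozoic > Mesoproterozoic > Eoarchean > Mesoarchean > Paleozoic > Mesozoic > Cenozoic.
Position 2 in that ranking is Mesoproterozoic, which lasted 600 Myr.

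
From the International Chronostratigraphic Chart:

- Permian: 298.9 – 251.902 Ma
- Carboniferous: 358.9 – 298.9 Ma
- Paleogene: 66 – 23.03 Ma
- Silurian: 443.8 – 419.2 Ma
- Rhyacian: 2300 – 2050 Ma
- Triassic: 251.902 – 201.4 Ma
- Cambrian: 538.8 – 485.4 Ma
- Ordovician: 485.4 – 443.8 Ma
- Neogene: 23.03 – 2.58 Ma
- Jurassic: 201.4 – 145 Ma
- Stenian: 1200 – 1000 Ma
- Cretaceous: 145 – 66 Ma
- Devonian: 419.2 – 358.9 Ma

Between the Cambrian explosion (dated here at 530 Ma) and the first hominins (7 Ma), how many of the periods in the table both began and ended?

530 Ma sits inside the Cambrian (538.8–485.4) and 7 Ma inside the Neogene (23.03–2.58); neither of those is wholly between the two dates.
The listed periods lying completely between them are Ordovician, Silurian, Devonian, Carboniferous, Permian, Triassic, Jurassic, Cretaceous, Paleogene — 9 in all.

9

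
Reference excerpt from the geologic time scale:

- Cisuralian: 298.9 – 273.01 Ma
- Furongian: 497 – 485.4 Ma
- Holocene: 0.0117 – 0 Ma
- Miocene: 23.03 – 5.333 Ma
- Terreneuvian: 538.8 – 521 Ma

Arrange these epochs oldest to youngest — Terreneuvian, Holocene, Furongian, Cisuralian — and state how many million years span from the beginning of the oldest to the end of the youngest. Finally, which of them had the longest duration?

From the excerpt: Terreneuvian 538.8–521; Holocene 0.0117–0; Furongian 497–485.4; Cisuralian 298.9–273.01 (Ma).
Larger Ma is earlier, so the oldest is Terreneuvian and the youngest is Holocene; oldest to youngest: Terreneuvian, Furongian, Cisuralian, Holocene.
Oldest start 538.8 minus youngest end 0 gives 538.8 Myr overall.
Individual lengths (start − end): Terreneuvian 17.8; Cisuralian 25.89; Holocene 0.0117; Furongian 11.6. The largest is Cisuralian at 25.89 Myr.

Terreneuvian, Furongian, Cisuralian, Holocene; total span 538.8 Myr; longest is Cisuralian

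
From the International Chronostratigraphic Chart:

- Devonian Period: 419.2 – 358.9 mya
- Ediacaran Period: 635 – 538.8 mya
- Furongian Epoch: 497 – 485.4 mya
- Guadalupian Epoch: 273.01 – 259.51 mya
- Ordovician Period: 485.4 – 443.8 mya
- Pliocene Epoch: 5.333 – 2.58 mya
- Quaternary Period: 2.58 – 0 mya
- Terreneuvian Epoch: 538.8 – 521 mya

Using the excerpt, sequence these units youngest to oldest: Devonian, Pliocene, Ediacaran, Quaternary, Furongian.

The oldest of these is Ediacaran (starts 635 Ma) and the youngest is Quaternary (ends 0 Ma).
In between, by decreasing start age: Furongian (497), Devonian (419.2), Pliocene (5.333).
Listing youngest first means reversing that sequence.

Quaternary → Pliocene → Devonian → Furongian → Ediacaran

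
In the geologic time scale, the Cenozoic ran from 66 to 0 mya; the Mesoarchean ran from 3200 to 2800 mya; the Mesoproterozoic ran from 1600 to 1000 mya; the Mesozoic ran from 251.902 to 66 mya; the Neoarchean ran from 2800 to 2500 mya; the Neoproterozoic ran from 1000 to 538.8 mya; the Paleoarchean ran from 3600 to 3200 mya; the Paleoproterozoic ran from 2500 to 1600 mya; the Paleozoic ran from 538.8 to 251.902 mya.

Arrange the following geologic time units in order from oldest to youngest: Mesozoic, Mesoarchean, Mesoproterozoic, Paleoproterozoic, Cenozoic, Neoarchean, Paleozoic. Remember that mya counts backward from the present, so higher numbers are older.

Sorting by start age (descending Ma, since larger Ma = older): Mesoarchean start 3200, Neoarchean start 2800, Paleoproterozoic start 2500, Mesoproterozoic start 1600, Paleozoic start 538.8, Mesozoic start 251.902, Cenozoic start 66.

Mesoarchean, then Neoarchean, then Paleoproterozoic, then Mesoproterozoic, then Paleozoic, then Mesozoic, then Cenozoic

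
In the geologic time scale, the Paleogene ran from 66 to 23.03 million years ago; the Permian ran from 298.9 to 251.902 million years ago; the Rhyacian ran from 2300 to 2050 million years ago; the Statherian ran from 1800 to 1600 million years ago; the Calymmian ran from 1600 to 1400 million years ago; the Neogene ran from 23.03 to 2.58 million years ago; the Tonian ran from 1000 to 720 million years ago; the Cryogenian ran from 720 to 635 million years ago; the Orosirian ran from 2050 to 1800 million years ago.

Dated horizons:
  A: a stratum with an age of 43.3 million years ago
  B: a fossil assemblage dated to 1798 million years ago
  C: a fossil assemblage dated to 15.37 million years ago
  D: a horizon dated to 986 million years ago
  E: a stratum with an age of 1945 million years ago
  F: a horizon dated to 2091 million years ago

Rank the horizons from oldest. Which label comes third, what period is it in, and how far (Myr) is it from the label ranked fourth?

Larger Ma means older, so oldest first: F 2091 > E 1945 > B 1798 > D 986 > A 43.3 > C 15.37.
Counting 3 along gives B (1798 Ma); the excerpt puts that inside the Statherian, 1800–1600 Ma.
Next in line is D (986 Ma), and 1798 − 986 = 812 Myr.

B, in the Statherian; 812 million years to D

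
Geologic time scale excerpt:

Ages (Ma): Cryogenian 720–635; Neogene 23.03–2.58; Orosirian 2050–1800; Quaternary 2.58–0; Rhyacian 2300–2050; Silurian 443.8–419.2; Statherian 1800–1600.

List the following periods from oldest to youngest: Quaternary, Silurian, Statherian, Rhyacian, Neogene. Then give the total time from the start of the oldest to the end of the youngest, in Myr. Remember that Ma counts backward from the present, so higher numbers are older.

Rhyacian, Statherian, Silurian, Neogene, Quaternary; total span 2300 Myr

Start ages (Ma): Rhyacian 2300, Statherian 1800, Silurian 443.8, Neogene 23.03, Quaternary 2.58.
Ordered oldest to youngest: Rhyacian, Statherian, Silurian, Neogene, Quaternary.
Span = 2300 − 0 = 2300 Myr.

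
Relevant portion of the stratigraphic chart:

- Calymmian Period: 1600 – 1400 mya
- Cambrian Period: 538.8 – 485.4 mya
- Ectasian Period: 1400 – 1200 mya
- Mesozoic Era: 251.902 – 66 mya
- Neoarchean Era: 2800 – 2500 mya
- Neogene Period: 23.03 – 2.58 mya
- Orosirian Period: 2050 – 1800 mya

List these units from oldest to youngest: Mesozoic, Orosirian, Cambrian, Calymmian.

Read off each span (Ma): Mesozoic 251.902–66; Orosirian 2050–1800; Cambrian 538.8–485.4; Calymmian 1600–1400.
Larger Ma is older, so oldest→youngest is Orosirian, Calymmian, Cambrian, Mesozoic.

Orosirian, Calymmian, Cambrian, Mesozoic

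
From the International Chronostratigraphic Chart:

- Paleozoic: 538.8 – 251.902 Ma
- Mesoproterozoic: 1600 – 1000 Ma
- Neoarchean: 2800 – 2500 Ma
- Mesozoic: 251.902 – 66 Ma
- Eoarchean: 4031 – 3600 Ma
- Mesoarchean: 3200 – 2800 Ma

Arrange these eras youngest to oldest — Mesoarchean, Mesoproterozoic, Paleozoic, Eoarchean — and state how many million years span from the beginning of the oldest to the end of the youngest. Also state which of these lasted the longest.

Paleozoic → Mesoproterozoic → Mesoarchean → Eoarchean; total span 3779.098 Myr; longest is Mesoproterozoic

From the excerpt: Mesoarchean 3200–2800; Mesoproterozoic 1600–1000; Paleozoic 538.8–251.902; Eoarchean 4031–3600 (Ma).
Larger Ma is earlier, so the oldest is Eoarchean and the youngest is Paleozoic; youngest to oldest: Paleozoic, Mesoproterozoic, Mesoarchean, Eoarchean.
Oldest start 4031 minus youngest end 251.902 gives 3779.098 Myr overall.
Individual lengths (start − end): Mesoproterozoic 600; Paleozoic 286.898; Eoarchean 431; Mesoarchean 400. The largest is Mesoproterozoic at 600 Myr.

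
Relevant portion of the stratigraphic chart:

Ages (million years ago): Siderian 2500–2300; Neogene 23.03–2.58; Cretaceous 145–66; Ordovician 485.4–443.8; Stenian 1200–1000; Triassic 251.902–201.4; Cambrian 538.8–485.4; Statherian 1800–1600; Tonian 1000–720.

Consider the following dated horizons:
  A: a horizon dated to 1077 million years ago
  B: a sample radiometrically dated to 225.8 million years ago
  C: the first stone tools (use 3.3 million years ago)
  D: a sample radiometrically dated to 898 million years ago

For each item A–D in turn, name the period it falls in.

A — Stenian; B — Triassic; C — Neogene; D — Tonian

A: 1077 Ma lies in 1200–1000 Ma, so Stenian.
B: 225.8 Ma lies in 251.902–201.4 Ma, so Triassic.
C: 3.3 Ma lies in 23.03–2.58 Ma, so Neogene.
D: 898 Ma lies in 1000–720 Ma, so Tonian.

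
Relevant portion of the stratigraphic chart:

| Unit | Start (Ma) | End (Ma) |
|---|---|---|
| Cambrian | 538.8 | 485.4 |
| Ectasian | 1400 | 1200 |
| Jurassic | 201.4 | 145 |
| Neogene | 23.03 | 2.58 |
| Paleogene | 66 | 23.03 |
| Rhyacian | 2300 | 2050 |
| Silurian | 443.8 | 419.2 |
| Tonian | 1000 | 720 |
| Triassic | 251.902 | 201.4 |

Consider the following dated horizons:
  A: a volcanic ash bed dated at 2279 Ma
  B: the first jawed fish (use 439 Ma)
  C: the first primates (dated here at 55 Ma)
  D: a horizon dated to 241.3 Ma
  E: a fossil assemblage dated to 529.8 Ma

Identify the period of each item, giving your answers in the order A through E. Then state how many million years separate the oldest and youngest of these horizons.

A: 2279 Ma lies in 2300–2050 Ma, so Rhyacian.
B: 439 Ma lies in 443.8–419.2 Ma, so Silurian.
C: 55 Ma lies in 66–23.03 Ma, so Paleogene.
D: 241.3 Ma lies in 251.902–201.4 Ma, so Triassic.
E: 529.8 Ma lies in 538.8–485.4 Ma, so Cambrian.
Oldest = 2279 Ma, youngest = 55 Ma → span 2224 Myr.

A — Rhyacian; B — Silurian; C — Paleogene; D — Triassic; E — Cambrian; span 2224 million years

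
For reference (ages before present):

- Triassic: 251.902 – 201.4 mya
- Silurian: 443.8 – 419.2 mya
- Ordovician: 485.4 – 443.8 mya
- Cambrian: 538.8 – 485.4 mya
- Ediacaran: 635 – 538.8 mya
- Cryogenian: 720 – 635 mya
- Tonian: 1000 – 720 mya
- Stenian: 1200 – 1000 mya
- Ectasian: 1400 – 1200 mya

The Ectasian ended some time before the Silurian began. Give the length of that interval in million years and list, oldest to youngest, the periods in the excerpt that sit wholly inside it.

End of Ectasian = 1200 Ma; start of Silurian = 443.8 Ma.
Gap = 1200 − 443.8 = 756.2 Myr.
Periods wholly inside 1200–443.8 Ma: Stenian (1200–1000), Tonian (1000–720), Cryogenian (720–635), Ediacaran (635–538.8), Cambrian (538.8–485.4), Ordovician (485.4–443.8).

756.2 million years; Stenian, Tonian, Cryogenian, Ediacaran, Cambrian, Ordovician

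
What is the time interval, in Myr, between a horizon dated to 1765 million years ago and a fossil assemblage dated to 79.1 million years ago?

1685.9 million years

1765 − 79.1 = 1685.9 million years.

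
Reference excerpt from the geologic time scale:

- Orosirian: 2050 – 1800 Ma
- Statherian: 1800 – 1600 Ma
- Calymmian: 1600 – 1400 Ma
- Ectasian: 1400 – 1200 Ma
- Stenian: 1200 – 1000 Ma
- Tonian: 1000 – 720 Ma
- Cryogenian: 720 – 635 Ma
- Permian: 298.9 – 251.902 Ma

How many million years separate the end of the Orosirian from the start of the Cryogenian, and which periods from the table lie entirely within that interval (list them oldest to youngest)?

The Orosirian closes at 1800 Ma and the Cryogenian opens at 720 Ma, so the interval is 1800 − 720 = 1080 Myr.
A period fits inside if it starts at or after 1800 Ma and ends at or before 720 Ma; oldest first that gives Statherian, Calymmian, Ectasian, Stenian, Tonian.

1080 million years; Statherian, Calymmian, Ectasian, Stenian, Tonian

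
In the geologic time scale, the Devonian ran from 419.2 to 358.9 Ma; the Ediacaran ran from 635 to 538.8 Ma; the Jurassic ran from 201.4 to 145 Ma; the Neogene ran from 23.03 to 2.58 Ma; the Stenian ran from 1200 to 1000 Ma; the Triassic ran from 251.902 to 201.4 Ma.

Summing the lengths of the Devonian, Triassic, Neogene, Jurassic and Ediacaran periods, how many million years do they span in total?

283.852 million years

Duration is start − end for each: (419.2 − 358.9) + (251.902 − 201.4) + (23.03 − 2.58) + (201.4 − 145) + (635 − 538.8).
That is 60.3 + 50.502 + 20.45 + 56.4 + 96.2, which totals 283.852 million years.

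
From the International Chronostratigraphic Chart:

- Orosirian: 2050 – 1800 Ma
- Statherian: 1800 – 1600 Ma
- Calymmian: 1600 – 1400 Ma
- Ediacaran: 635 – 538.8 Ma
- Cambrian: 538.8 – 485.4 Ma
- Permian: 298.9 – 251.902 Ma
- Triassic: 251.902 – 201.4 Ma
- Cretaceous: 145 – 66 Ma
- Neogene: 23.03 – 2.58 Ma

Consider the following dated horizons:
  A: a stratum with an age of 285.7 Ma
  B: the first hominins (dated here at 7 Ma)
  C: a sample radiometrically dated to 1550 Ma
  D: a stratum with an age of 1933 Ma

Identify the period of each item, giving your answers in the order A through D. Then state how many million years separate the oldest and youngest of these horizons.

A: 285.7 Ma lies in 298.9–251.902 Ma, so Permian.
B: 7 Ma lies in 23.03–2.58 Ma, so Neogene.
C: 1550 Ma lies in 1600–1400 Ma, so Calymmian.
D: 1933 Ma lies in 2050–1800 Ma, so Orosirian.
Oldest = 1933 Ma, youngest = 7 Ma → span 1926 Myr.

A — Permian; B — Neogene; C — Calymmian; D — Orosirian; span 1926 million years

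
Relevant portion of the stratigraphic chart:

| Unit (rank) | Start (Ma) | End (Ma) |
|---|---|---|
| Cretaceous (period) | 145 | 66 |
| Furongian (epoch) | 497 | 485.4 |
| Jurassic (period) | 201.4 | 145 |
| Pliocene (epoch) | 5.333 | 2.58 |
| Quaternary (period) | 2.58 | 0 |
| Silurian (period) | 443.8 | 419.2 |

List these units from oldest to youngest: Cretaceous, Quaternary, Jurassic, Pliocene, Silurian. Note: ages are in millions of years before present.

Read off each span (Ma): Cretaceous 145–66; Quaternary 2.58–0; Jurassic 201.4–145; Pliocene 5.333–2.58; Silurian 443.8–419.2.
Larger Ma is older, so oldest→youngest is Silurian, Jurassic, Cretaceous, Pliocene, Quaternary.

Silurian, then Jurassic, then Cretaceous, then Pliocene, then Quaternary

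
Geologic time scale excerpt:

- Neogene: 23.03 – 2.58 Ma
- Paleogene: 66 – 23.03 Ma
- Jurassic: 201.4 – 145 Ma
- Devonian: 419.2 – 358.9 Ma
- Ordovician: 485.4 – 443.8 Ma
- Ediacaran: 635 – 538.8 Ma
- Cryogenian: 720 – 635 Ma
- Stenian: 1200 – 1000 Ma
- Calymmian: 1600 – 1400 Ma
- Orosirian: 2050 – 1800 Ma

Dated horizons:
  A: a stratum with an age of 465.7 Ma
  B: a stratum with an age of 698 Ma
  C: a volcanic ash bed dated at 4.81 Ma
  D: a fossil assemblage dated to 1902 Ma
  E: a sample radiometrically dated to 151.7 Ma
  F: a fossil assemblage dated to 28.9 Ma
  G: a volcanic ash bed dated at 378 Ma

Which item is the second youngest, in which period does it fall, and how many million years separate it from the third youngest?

Sorted youngest-first by Ma: C (4.81), F (28.9), E (151.7), G (378), A (465.7), B (698), D (1902).
The second youngest is F at 28.9 Ma, which lies in 66–23.03 Ma: the Paleogene.
The third youngest is E at 151.7 Ma; separation = |28.9 − 151.7| = 122.8 Myr.

F, in the Paleogene; 122.8 million years to E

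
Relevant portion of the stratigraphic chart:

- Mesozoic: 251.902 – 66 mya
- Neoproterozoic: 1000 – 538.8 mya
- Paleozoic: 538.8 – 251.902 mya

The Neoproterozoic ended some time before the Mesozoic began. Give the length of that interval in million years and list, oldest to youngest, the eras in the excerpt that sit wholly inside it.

End of Neoproterozoic = 538.8 Ma; start of Mesozoic = 251.902 Ma.
Gap = 538.8 − 251.902 = 286.898 Myr.
Eras wholly inside 538.8–251.902 Ma: Paleozoic (538.8–251.902).

286.898 million years; Paleozoic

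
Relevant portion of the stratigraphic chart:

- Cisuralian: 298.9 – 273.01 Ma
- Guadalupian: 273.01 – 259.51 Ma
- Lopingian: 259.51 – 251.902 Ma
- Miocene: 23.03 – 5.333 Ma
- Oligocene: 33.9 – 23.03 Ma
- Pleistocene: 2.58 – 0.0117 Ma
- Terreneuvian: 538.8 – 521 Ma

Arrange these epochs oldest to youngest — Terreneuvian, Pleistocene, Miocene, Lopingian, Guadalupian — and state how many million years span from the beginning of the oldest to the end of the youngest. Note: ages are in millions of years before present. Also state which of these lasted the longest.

From the excerpt: Terreneuvian 538.8–521; Pleistocene 2.58–0.0117; Miocene 23.03–5.333; Lopingian 259.51–251.902; Guadalupian 273.01–259.51 (Ma).
Larger Ma is earlier, so the oldest is Terreneuvian and the youngest is Pleistocene; oldest to youngest: Terreneuvian, Guadalupian, Lopingian, Miocene, Pleistocene.
Oldest start 538.8 minus youngest end 0.0117 gives 538.7883 Myr overall.
Individual lengths (start − end): Miocene 17.697; Pleistocene 2.5683; Guadalupian 13.5; Terreneuvian 17.8; Lopingian 7.608. The largest is Terreneuvian at 17.8 Myr.

Terreneuvian → Guadalupian → Lopingian → Miocene → Pleistocene; total span 538.7883 Myr; longest is Terreneuvian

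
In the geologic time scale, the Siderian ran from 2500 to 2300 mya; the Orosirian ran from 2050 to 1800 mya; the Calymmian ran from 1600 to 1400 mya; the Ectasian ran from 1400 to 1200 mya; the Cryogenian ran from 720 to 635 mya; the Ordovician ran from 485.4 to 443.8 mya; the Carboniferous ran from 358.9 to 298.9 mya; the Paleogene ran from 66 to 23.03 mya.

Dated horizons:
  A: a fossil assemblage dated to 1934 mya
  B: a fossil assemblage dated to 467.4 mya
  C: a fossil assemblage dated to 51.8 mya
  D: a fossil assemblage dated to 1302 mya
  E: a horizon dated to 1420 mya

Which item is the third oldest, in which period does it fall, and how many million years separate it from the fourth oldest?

D, in the Ectasian; 834.6 million years to B

Sorted oldest-first by Ma: A (1934), E (1420), D (1302), B (467.4), C (51.8).
The third oldest is D at 1302 Ma, which lies in 1400–1200 Ma: the Ectasian.
The fourth oldest is B at 467.4 Ma; separation = |1302 − 467.4| = 834.6 Myr.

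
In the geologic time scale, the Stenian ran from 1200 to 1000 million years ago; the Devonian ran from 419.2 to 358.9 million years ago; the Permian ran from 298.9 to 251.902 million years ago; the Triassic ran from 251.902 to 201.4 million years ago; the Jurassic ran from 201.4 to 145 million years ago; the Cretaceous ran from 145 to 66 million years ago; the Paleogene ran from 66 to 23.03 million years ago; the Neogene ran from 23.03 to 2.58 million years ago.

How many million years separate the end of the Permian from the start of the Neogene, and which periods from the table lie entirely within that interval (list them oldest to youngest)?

The Permian closes at 251.902 Ma and the Neogene opens at 23.03 Ma, so the interval is 251.902 − 23.03 = 228.872 Myr.
A period fits inside if it starts at or after 251.902 Ma and ends at or before 23.03 Ma; oldest first that gives Triassic, Jurassic, Cretaceous, Paleogene.

228.872 million years; Triassic, Jurassic, Cretaceous, Paleogene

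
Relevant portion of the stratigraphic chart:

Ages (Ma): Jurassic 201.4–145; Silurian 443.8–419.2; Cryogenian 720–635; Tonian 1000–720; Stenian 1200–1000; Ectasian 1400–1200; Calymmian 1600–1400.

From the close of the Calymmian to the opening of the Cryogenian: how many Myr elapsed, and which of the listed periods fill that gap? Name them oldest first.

The Calymmian closes at 1400 Ma and the Cryogenian opens at 720 Ma, so the interval is 1400 − 720 = 680 Myr.
A period fits inside if it starts at or after 1400 Ma and ends at or before 720 Ma; oldest first that gives Ectasian, Stenian, Tonian.

680 million years; Ectasian, Stenian, Tonian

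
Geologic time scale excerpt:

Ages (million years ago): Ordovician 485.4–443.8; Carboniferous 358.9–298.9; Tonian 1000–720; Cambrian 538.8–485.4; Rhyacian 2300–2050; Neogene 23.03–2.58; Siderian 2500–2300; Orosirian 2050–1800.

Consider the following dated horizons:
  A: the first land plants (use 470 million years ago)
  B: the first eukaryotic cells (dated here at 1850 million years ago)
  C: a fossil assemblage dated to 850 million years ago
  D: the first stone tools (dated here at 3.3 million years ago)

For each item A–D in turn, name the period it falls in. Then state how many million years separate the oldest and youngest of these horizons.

A — Ordovician; B — Orosirian; C — Tonian; D — Neogene; span 1846.7 million years

A: 470 Ma lies in 485.4–443.8 Ma, so Ordovician.
B: 1850 Ma lies in 2050–1800 Ma, so Orosirian.
C: 850 Ma lies in 1000–720 Ma, so Tonian.
D: 3.3 Ma lies in 23.03–2.58 Ma, so Neogene.
Oldest = 1850 Ma, youngest = 3.3 Ma → span 1846.7 Myr.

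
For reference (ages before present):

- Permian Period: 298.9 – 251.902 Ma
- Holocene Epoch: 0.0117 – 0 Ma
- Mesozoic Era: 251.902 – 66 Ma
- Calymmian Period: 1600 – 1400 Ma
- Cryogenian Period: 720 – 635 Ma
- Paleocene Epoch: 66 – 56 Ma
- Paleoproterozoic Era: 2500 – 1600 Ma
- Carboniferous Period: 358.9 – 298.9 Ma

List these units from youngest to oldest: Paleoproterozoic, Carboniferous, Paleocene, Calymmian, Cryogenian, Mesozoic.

Paleocene, then Mesozoic, then Carboniferous, then Cryogenian, then Calymmian, then Paleoproterozoic

The oldest of these is Paleoproterozoic (starts 2500 Ma) and the youngest is Paleocene (ends 56 Ma).
In between, by decreasing start age: Calymmian (1600), Cryogenian (720), Carboniferous (358.9), Mesozoic (251.902).
Listing youngest first means reversing that sequence.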